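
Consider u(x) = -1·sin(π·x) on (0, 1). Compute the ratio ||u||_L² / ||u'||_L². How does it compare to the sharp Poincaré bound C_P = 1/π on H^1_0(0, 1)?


||u||_L² / ||u'||_L² = 1/π = C_P.

u(x) = -1·sin(π·x), so u'(x) = -π*cos(π*x).
Writing u(x) = A·sin(kπx/L) with A = -1 and k = 1, use ∫_0^L sin²(kπx/L) dx = L/2 and ∫_0^L cos²(kπx/L) dx = L/2.
u² = 1·sin²(π·x) and (u')² = π^2·cos²(π·x), and each of sin², cos² integrates to L/2 = 1/2 over (0, 1).
∫_0^1 u² dx = 1/2, so ||u||_L² = sqrt(2)/2.
∫_0^1 (u')² dx = π^2/2, so ||u'||_L² = sqrt(2)*π/2.
Ratio ||u||_L² / ||u'||_L² = 1/π.
Sharp Poincaré constant on H^1_0(0, 1) is C_P = L/π = 1/π, achieved by sin(π·x).
This is the k = 1 eigenfunction (up to amplitude), so the ratio equals the sharp Poincaré constant exactly.


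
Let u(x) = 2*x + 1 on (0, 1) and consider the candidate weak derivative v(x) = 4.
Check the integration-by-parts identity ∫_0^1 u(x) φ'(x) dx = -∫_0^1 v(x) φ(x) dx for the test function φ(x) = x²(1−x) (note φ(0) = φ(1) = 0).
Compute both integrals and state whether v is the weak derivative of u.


LHS = -1/6, RHS = -1/3. No, v is not the weak derivative of u.

u(x) = 2*x + 1, classical derivative u'(x) = 2.
φ(x) = x²(1−x), so φ'(x) = x*(2 - 3*x).
Note φ(0) = φ(1) = 0, so the boundary term u·φ vanishes.
LHS = ∫_0^1 u(x) φ'(x) dx = ∫_0^1 (-6*x^3 + x^2 + 2*x) dx. Term by term:
  ∫_0^1 -6*x^3 dx = -3/2;  ∫_0^1 x^2 dx = 1/3;  ∫_0^1 2*x dx = 1.
Sum: -3/2 + 1/3 + 1 = -1/6.
So LHS = -1/6.
∫_0^1 v(x) φ(x) dx = ∫_0^1 (-4*x^3 + 4*x^2) dx. Term by term:
  ∫_0^1 -4*x^3 dx = -1;  ∫_0^1 4*x^2 dx = 4/3.
Sum: -1 + 4/3 = 1/3.
So RHS = -∫_0^1 v(x) φ(x) dx = -1/3.
LHS − RHS = 1/6 ≠ 0, so the identity fails.
(For a valid weak derivative the identity must hold for EVERY test function, in particular this one. The failure shows v is NOT the weak derivative of u.)
Correct weak derivative would be u'(x) = 2.


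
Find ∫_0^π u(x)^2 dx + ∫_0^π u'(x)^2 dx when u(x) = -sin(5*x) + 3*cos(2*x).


||u||_{H^1(0,π)}^2 = -100/7 + 71*π/2

u'(x) = -6*sin(2*x) - 5*cos(5*x).
Expand u² and (u')² and integrate term by term on (0, π), using: for integers n ≥ 1, ∫_0^π sin²(nx) dx = ∫_0^π cos²(nx) dx = π/2; for n ≠ n', ∫_0^π sin(nx)sin(n'x) dx = ∫_0^π cos(nx)cos(n'x) dx = 0; and by product-to-sum, ∫_0^π sin(nx)cos(n'x) dx = ½∫_0^π [sin((n+n')x) + sin((n−n')x)] dx, which is 0 when n+n' is even and 2n/(n²−n'²) when n+n' is odd (it need not vanish on (0, π)).
  u² squared terms: (-1)²·∫sin(5x)² dx = 1·π/2 = π/2;  (3)²·∫cos(2x)² dx = 9·π/2 = 9*π/2.
  u² cross terms: 2·(-1)·(3)·∫sin(5x)·cos(2x) dx = -6·(10/21) = -20/7.
  So ∫_0^π u² dx = π/2 + 9*π/2 − 20/7 = -20/7 + 5*π.
  (u')² squared terms: (-6)²·∫sin(2x)² dx = 36·π/2 = 18*π;  (-5)²·∫cos(5x)² dx = 25·π/2 = 25*π/2.
  (u')² cross terms: 2·(-6)·(-5)·∫sin(2x)·cos(5x) dx = 60·(-4/21) = -80/7.
  So ∫_0^π (u')² dx = 18*π + 25*π/2 − 80/7 = -80/7 + 61*π/2.
||u||_{H^1}^2 = (-20/7 + 5*π) + (-80/7 + 61*π/2) = -100/7 + 71*π/2.


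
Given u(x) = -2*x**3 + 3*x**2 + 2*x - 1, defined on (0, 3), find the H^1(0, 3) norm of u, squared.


||u||_{H^1}^2 = 22782/35

The H^1 norm (squared) on an interval (0, L) is
  ||u||_{H^1}^2 = ∫_0^L u(x)^2 dx + ∫_0^L u'(x)^2 dx.
Compute u'(x) = -6*x**2 + 6*x + 2.
Then u(x)^2 = 4*x**6 - 12*x**5 + x**4 + 16*x**3 - 2*x**2 - 4*x + 1 and u'(x)^2 = 36*x**4 - 72*x**3 + 12*x**2 + 24*x + 4.
Integrate each monomial from 0 to 3 using ∫_0^3 c·x^n dx = c·3^(n+1)/(n+1):
  ∫_0^3 u(x)^2 dx = ∫_0^3 (4*x^6 - 12*x^5 + x^4 + 16*x^3 - 2*x^2 - 4*x + 1) dx. Term by term:
    ∫_0^3 4*x^6 dx = 8748/7;  ∫_0^3 -12*x^5 dx = -1458;  ∫_0^3 x^4 dx = 243/5;
    ∫_0^3 16*x^3 dx = 324;  ∫_0^3 -2*x^2 dx = -18;  ∫_0^3 -4*x dx = -18;
    ∫_0^3 1 dx = 3.
  Sum: 8748/7 − 1458 + 243/5 + 324 − 18 − 18 + 3 = 4596/35.
  ∫_0^3 u'(x)^2 dx = ∫_0^3 (36*x^4 - 72*x^3 + 12*x^2 + 24*x + 4) dx. Term by term:
    ∫_0^3 36*x^4 dx = 8748/5;  ∫_0^3 -72*x^3 dx = -1458;  ∫_0^3 12*x^2 dx = 108;
    ∫_0^3 24*x dx = 108;  ∫_0^3 4 dx = 12.
  Sum: 8748/5 − 1458 + 108 + 108 + 12 = 2598/5.
Adding: ||u||_{H^1}^2 = 4596/35 + 2598/5 = 22782/35.


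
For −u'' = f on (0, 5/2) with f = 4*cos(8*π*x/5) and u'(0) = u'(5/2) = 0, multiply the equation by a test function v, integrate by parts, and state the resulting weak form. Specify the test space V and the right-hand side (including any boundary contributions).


V = H^1(0, 5/2) (no boundary constraint on v; u is determined up to an additive constant); weak form: ∫_0^5/2 u'v' dx = ∫_0^5/2 (4*cos(8*π*x/5)) v dx for all v ∈ V.

Multiply both sides by a test function v and integrate from 0 to 5/2:
  ∫_0^5/2 −u''(x) v(x) dx = ∫_0^5/2 f(x) v(x) dx.
Integrate the LHS by parts once:
  ∫_0^5/2 −u'' v dx = −[u'(x) v(x)]_0^5/2 + ∫_0^5/2 u'(x) v'(x) dx.
Thus ∫_0^5/2 u'(x) v'(x) dx = ∫_0^5/2 f(x) v(x) dx + [u'(x) v(x)]_0^5/2.
Choose V so that boundary terms are either known or forced to vanish.
u has homogeneous Neumann: u'(0) = u'(5/2) = 0. So [u' v]_0^5/2 = 0·v(5/2) − 0·v(0) = 0 for any v; take V = H^1(0, 5/2).
Weak formulation: find u (satisfying any essential BC) such that ∫_0^5/2 u'(x) v'(x) dx = ∫_0^5/2 f v dx for all v ∈ V (homogeneous Neumann, so boundary terms vanish).
Substituting f(x) = 4*cos(8*π*x/5), the right-hand side is ∫_0^5/2 (4*cos(8*π*x/5)) v dx.
Compatibility check (pure Neumann): taking v ≡ 1 ∈ V gives 0 = ∫_0^5/2 f dx + (0) − (0), i.e. ∫_0^5/2 f dx must equal u'(0) − u'(5/2) = 0. Indeed ∫_0^5/2 (4*cos(8*π*x/5)) dx = 0, so the data are compatible. The solution is then unique only up to an additive constant (fix it e.g. by requiring ∫_0^5/2 u dx = 0).


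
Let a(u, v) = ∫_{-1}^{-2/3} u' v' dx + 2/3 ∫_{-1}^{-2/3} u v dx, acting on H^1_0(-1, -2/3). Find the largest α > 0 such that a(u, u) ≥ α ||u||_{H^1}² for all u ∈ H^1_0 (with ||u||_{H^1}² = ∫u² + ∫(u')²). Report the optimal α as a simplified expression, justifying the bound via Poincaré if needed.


α = (2 + 27*π^2)/(3*(1 + 9*π^2))

Coercivity of a(·,·) on H^1_0(-1, -2/3) means a(u, u) ≥ α ||u||_{H^1}² for every u ∈ H^1_0.
The interval has length L = 1/3, and Poincaré/coercivity depend only on L. Here a(u, u) = ∫(u')² + (2/3)·∫u².
Here 0 < c = 2/3 < 1. The condition a(u,u) ≥ α||u||_{H^1}² reads (1−α)∫(u')² ≥ (α−c)∫u². Any admissible α is ≤ 1 (rapidly oscillating u have ∫u²/∫(u')² → 0), and α = 1 would force 0 ≥ (1−c)∫u², impossible since c < 1; so 1−α > 0. By the sharp Poincaré inequality on H^1_0 of an interval of length L, ∫(u')² ≥ (π/L)²∫u² with equality for the first sine mode sin(π(x−x₀)/L) (x₀ the left endpoint), so the inequality holds for all u iff (1−α)(π/L)² ≥ α − c, i.e. α ≤ ((π/L)² + c)/((π/L)² + 1) = (1 + c(L/π)²)/(1 + (L/π)²). With (π/L)² = 9*π^2 and c = 2/3, the largest admissible constant is α = ((π/L)² + c)/((π/L)² + 1).
Simplifying, α = (2 + 27*π^2)/(3*(1 + 9*π^2)).


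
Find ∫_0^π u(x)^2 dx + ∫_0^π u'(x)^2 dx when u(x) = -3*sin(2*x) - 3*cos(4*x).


||u||_{H^1(0,π)}^2 = 99*π

u'(x) = 12*sin(4*x) - 6*cos(2*x).
Expand u² and (u')² and integrate term by term on (0, π), using: for integers n ≥ 1, ∫_0^π sin²(nx) dx = ∫_0^π cos²(nx) dx = π/2; for n ≠ n', ∫_0^π sin(nx)sin(n'x) dx = ∫_0^π cos(nx)cos(n'x) dx = 0; and by product-to-sum, ∫_0^π sin(nx)cos(n'x) dx = ½∫_0^π [sin((n+n')x) + sin((n−n')x)] dx, which is 0 when n+n' is even and 2n/(n²−n'²) when n+n' is odd (it need not vanish on (0, π)).
  u² squared terms: (-3)²·∫cos(4x)² dx = 9·π/2 = 9*π/2;  (-3)²·∫sin(2x)² dx = 9·π/2 = 9*π/2.
  u² cross terms: 2·(-3)·(-3)·∫cos(4x)·sin(2x) dx = 18·(0) = 0.
  So ∫_0^π u² dx = 9*π/2 + 9*π/2 + 0 = 9*π.
  (u')² squared terms: (-6)²·∫cos(2x)² dx = 36·π/2 = 18*π;  (12)²·∫sin(4x)² dx = 144·π/2 = 72*π.
  (u')² cross terms: 2·(-6)·(12)·∫cos(2x)·sin(4x) dx = -144·(0) = 0.
  So ∫_0^π (u')² dx = 18*π + 72*π + 0 = 90*π.
||u||_{H^1}^2 = (9*π) + (90*π) = 99*π.


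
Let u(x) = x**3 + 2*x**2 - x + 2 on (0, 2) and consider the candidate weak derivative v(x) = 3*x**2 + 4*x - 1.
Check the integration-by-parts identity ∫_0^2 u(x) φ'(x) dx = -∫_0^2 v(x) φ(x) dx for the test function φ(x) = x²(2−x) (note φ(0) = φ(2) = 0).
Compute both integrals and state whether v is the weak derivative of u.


LHS = -172/15, RHS = -172/15. Yes, v = u' weakly.

u(x) = x**3 + 2*x**2 - x + 2, classical derivative u'(x) = 3*x**2 + 4*x - 1.
φ(x) = x²(2−x), so φ'(x) = x*(4 - 3*x).
Note φ(0) = φ(2) = 0, so the boundary term u·φ vanishes.
LHS = ∫_0^2 u(x) φ'(x) dx = ∫_0^2 (-3*x^5 - 2*x^4 + 11*x^3 - 10*x^2 + 8*x) dx. Term by term:
  ∫_0^2 -3*x^5 dx = -32;  ∫_0^2 -2*x^4 dx = -64/5;  ∫_0^2 11*x^3 dx = 44;
  ∫_0^2 -10*x^2 dx = -80/3;  ∫_0^2 8*x dx = 16.
Sum: -32 − 64/5 + 44 − 80/3 + 16 = -172/15.
So LHS = -172/15.
∫_0^2 v(x) φ(x) dx = ∫_0^2 (-3*x^5 + 2*x^4 + 9*x^3 - 2*x^2) dx. Term by term:
  ∫_0^2 -3*x^5 dx = -32;  ∫_0^2 2*x^4 dx = 64/5;  ∫_0^2 9*x^3 dx = 36;
  ∫_0^2 -2*x^2 dx = -16/3.
Sum: -32 + 64/5 + 36 − 16/3 = 172/15.
So RHS = -∫_0^2 v(x) φ(x) dx = -172/15.
LHS = RHS, so the identity holds for this test φ.
Moreover u is smooth here and v(x) = u'(x) = 3*x**2 + 4*x - 1 pointwise, so the identity holds for every test function. Hence v is the weak derivative of u.


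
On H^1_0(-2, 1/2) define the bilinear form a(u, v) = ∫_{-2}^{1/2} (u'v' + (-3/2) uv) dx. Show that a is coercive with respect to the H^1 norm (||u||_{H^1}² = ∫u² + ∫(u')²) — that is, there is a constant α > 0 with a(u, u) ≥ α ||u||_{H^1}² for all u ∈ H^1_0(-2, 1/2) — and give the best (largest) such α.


α = (-75 + 8*π^2)/(2*(25 + 4*π^2))

Coercivity of a(·,·) on H^1_0(-2, 1/2) means a(u, u) ≥ α ||u||_{H^1}² for every u ∈ H^1_0.
The interval has length L = 5/2, and Poincaré/coercivity depend only on L. Here a(u, u) = ∫(u')² + (-3/2)·∫u².
Here c = -3/2 < 0 with |c| < (π/L)² = 4*π^2/25, so coercivity still holds. The condition a(u,u) ≥ α||u||_{H^1}² reads (1−α)∫(u')² ≥ (α−c)∫u². Any admissible α is ≤ 1 (rapidly oscillating u have ∫u²/∫(u')² → 0), and α = 1 would force 0 ≥ (1−c)∫u², impossible since c < 1; so 1−α > 0. By the sharp Poincaré inequality on H^1_0 of an interval of length L, ∫(u')² ≥ (π/L)²∫u² with equality for the first sine mode sin(π(x−x₀)/L) (x₀ the left endpoint), so the inequality holds for all u iff (1−α)(π/L)² ≥ α − c, i.e. α ≤ ((π/L)² + c)/((π/L)² + 1) = (1 + c(L/π)²)/(1 + (L/π)²). (Direct route, valid since c ≤ 0: Poincaré gives c∫u² ≥ c(L/π)²∫(u')², so a(u,u) ≥ (1 + c(L/π)²)∫(u')², while ||u||_{H^1}² ≤ (1 + (L/π)²)∫(u')²; dividing yields the same α.) With (π/L)² = 4*π^2/25 and c = -3/2, the largest admissible constant is α = ((π/L)² + c)/((π/L)² + 1).
Simplifying, α = (-75 + 8*π^2)/(2*(25 + 4*π^2)).


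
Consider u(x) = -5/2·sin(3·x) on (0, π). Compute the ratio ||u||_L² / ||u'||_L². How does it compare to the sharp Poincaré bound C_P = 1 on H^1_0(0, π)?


||u||_L² / ||u'||_L² = 1/3 < C_P = 1.

u(x) = -5/2·sin(3·x), so u'(x) = -15*cos(3*x)/2.
Writing u(x) = A·sin(kπx/L) with A = -5/2 and k = 3, use ∫_0^L sin²(kπx/L) dx = L/2 and ∫_0^L cos²(kπx/L) dx = L/2.
u² = 25/4·sin²(3·x) and (u')² = 225/4·cos²(3·x), and each of sin², cos² integrates to L/2 = π/2 over (0, π).
∫_0^π u² dx = 25*π/8, so ||u||_L² = 5*sqrt(2)*sqrt(π)/4.
∫_0^π (u')² dx = 225*π/8, so ||u'||_L² = 15*sqrt(2)*sqrt(π)/4.
Ratio ||u||_L² / ||u'||_L² = 1/3.
Sharp Poincaré constant on H^1_0(0, π) is C_P = L/π = 1, achieved by sin(x).
This is the k = 3 harmonic; the ratio L/(kπ) is strictly less than C_P = L/π, consistent with the sharp inequality ||u||_L² ≤ C_P ||u'||_L².


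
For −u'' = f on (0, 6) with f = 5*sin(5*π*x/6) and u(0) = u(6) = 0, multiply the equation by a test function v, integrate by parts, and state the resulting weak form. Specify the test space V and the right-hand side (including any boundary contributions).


V = H^1_0(0, 6) (so v(0) = v(6) = 0); weak form: ∫_0^6 u'v' dx = ∫_0^6 (5*sin(5*π*x/6)) v dx for all v ∈ V.

Multiply both sides by a test function v and integrate from 0 to 6:
  ∫_0^6 −u''(x) v(x) dx = ∫_0^6 f(x) v(x) dx.
Integrate the LHS by parts once:
  ∫_0^6 −u'' v dx = −[u'(x) v(x)]_0^6 + ∫_0^6 u'(x) v'(x) dx.
Thus ∫_0^6 u'(x) v'(x) dx = ∫_0^6 f(x) v(x) dx + [u'(x) v(x)]_0^6.
Choose V so that boundary terms are either known or forced to vanish.
u is Dirichlet: u(0) = u(6) = 0. Let V = H^1_0(0, 6); then v(0) = v(6) = 0, and [u' v]_0^6 = 0.
Weak formulation: find u (satisfying any essential BC) such that ∫_0^6 u'(x) v'(x) dx = ∫_0^6 f v dx for all v ∈ V.
Substituting f(x) = 5*sin(5*π*x/6), the right-hand side is ∫_0^6 (5*sin(5*π*x/6)) v dx.


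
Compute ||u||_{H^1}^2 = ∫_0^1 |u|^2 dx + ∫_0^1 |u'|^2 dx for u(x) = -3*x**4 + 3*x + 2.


||u||_{H^1}^2 = 706/35

The H^1 norm (squared) on an interval (0, L) is
  ||u||_{H^1}^2 = ∫_0^L u(x)^2 dx + ∫_0^L u'(x)^2 dx.
Compute u'(x) = 3 - 12*x**3.
Then u(x)^2 = 9*x**8 - 18*x**5 - 12*x**4 + 9*x**2 + 12*x + 4 and u'(x)^2 = 144*x**6 - 72*x**3 + 9.
Integrate each monomial from 0 to 1 using ∫_0^1 c·x^n dx = c·1^(n+1)/(n+1):
  ∫_0^1 u(x)^2 dx = ∫_0^1 (9*x^8 - 18*x^5 - 12*x^4 + 9*x^2 + 12*x + 4) dx. Term by term:
    ∫_0^1 9*x^8 dx = 1;  ∫_0^1 -18*x^5 dx = -3;  ∫_0^1 -12*x^4 dx = -12/5;
    ∫_0^1 9*x^2 dx = 3;  ∫_0^1 12*x dx = 6;  ∫_0^1 4 dx = 4.
  Sum: 1 − 3 − 12/5 + 3 + 6 + 4 = 43/5.
  ∫_0^1 u'(x)^2 dx = ∫_0^1 (144*x^6 - 72*x^3 + 9) dx. Term by term:
    ∫_0^1 144*x^6 dx = 144/7;  ∫_0^1 -72*x^3 dx = -18;  ∫_0^1 9 dx = 9.
  Sum: 144/7 − 18 + 9 = 81/7.
Adding: ||u||_{H^1}^2 = 43/5 + 81/7 = 706/35.


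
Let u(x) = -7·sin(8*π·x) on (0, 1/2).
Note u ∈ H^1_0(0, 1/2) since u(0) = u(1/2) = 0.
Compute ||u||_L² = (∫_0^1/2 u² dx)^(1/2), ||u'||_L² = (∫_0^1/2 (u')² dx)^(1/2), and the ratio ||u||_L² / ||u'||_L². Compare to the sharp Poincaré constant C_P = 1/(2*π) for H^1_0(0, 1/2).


||u||_L² / ||u'||_L² = 1/(8*π) < C_P = 1/(2*π).

u(x) = -7·sin(8*π·x), so u'(x) = -56*π*cos(8*π*x).
Writing u(x) = A·sin(kπx/L) with A = -7 and k = 4, use ∫_0^L sin²(kπx/L) dx = L/2 and ∫_0^L cos²(kπx/L) dx = L/2.
u² = 49·sin²(8*π·x) and (u')² = 3136*π^2·cos²(8*π·x), and each of sin², cos² integrates to L/2 = 1/4 over (0, 1/2).
∫_0^1/2 u² dx = 49/4, so ||u||_L² = 7/2.
∫_0^1/2 (u')² dx = 784*π^2, so ||u'||_L² = 28*π.
Ratio ||u||_L² / ||u'||_L² = 1/(8*π).
Sharp Poincaré constant on H^1_0(0, 1/2) is C_P = L/π = 1/(2*π), achieved by sin(2*π·x).
This is the k = 4 harmonic; the ratio L/(kπ) is strictly less than C_P = L/π, consistent with the sharp inequality ||u||_L² ≤ C_P ||u'||_L².


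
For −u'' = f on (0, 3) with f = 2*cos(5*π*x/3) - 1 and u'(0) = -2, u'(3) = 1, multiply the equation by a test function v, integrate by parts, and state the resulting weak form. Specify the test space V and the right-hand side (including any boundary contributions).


V = H^1(0, 3) (v unrestricted at boundary; u is determined up to an additive constant); weak form: ∫_0^3 u'v' dx = ∫_0^3 (2*cos(5*π*x/3) - 1) v dx + v(3) + 2·v(0) for all v ∈ V.

Multiply both sides by a test function v and integrate from 0 to 3:
  ∫_0^3 −u''(x) v(x) dx = ∫_0^3 f(x) v(x) dx.
Integrate the LHS by parts once:
  ∫_0^3 −u'' v dx = −[u'(x) v(x)]_0^3 + ∫_0^3 u'(x) v'(x) dx.
Thus ∫_0^3 u'(x) v'(x) dx = ∫_0^3 f(x) v(x) dx + [u'(x) v(x)]_0^3.
Choose V so that boundary terms are either known or forced to vanish.
u has inhomogeneous Neumann u'(0) = -2, u'(3) = 1. [u' v]_0^3 = (1)·v(3) − (-2)·v(0) = v(3) + 2·v(0). Take V = H^1(0, 3); boundary term becomes part of RHS.
Weak formulation: find u (satisfying any essential BC) such that ∫_0^3 u'(x) v'(x) dx = ∫_0^3 f v dx + v(3) + 2·v(0) for all v ∈ V (Neumann data are natural BCs: they enter the RHS as boundary terms).
Substituting f(x) = 2*cos(5*π*x/3) - 1, the right-hand side is ∫_0^3 (2*cos(5*π*x/3) - 1) v dx + v(3) + 2·v(0).
Compatibility check (pure Neumann): taking v ≡ 1 ∈ V gives 0 = ∫_0^3 f dx + (1) − (-2), i.e. ∫_0^3 f dx must equal u'(0) − u'(3) = -3. Indeed ∫_0^3 (2*cos(5*π*x/3) - 1) dx = -3, so the data are compatible. The solution is then unique only up to an additive constant (fix it e.g. by requiring ∫_0^3 u dx = 0).


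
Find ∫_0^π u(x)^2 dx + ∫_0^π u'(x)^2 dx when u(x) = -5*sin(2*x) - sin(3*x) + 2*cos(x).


||u||_{H^1(0,π)}^2 = -160/3 + 143*π/2

u'(x) = -2*sin(x) - 10*cos(2*x) - 3*cos(3*x).
Expand u² and (u')² and integrate term by term on (0, π), using: for integers n ≥ 1, ∫_0^π sin²(nx) dx = ∫_0^π cos²(nx) dx = π/2; for n ≠ n', ∫_0^π sin(nx)sin(n'x) dx = ∫_0^π cos(nx)cos(n'x) dx = 0; and by product-to-sum, ∫_0^π sin(nx)cos(n'x) dx = ½∫_0^π [sin((n+n')x) + sin((n−n')x)] dx, which is 0 when n+n' is even and 2n/(n²−n'²) when n+n' is odd (it need not vanish on (0, π)).
  u² squared terms: (-1)²·∫sin(3x)² dx = 1·π/2 = π/2;  (-5)²·∫sin(2x)² dx = 25·π/2 = 25*π/2;  (2)²·∫cos(x)² dx = 4·π/2 = 2*π.
  u² cross terms: 2·(-1)·(-5)·∫sin(3x)·sin(2x) dx = 10·(0) = 0;  2·(-1)·(2)·∫sin(3x)·cos(x) dx = -4·(0) = 0;  2·(-5)·(2)·∫sin(2x)·cos(x) dx = -20·(4/3) = -80/3.
  So ∫_0^π u² dx = π/2 + 25*π/2 + 2*π + 0 + 0 − 80/3 = -80/3 + 15*π.
  (u')² squared terms: (-10)²·∫cos(2x)² dx = 100·π/2 = 50*π;  (-3)²·∫cos(3x)² dx = 9·π/2 = 9*π/2;  (-2)²·∫sin(x)² dx = 4·π/2 = 2*π.
  (u')² cross terms: 2·(-10)·(-3)·∫cos(2x)·cos(3x) dx = 60·(0) = 0;  2·(-10)·(-2)·∫cos(2x)·sin(x) dx = 40·(-2/3) = -80/3;  2·(-3)·(-2)·∫cos(3x)·sin(x) dx = 12·(0) = 0.
  So ∫_0^π (u')² dx = 50*π + 9*π/2 + 2*π + 0 − 80/3 + 0 = -80/3 + 113*π/2.
||u||_{H^1}^2 = (-80/3 + 15*π) + (-80/3 + 113*π/2) = -160/3 + 143*π/2.


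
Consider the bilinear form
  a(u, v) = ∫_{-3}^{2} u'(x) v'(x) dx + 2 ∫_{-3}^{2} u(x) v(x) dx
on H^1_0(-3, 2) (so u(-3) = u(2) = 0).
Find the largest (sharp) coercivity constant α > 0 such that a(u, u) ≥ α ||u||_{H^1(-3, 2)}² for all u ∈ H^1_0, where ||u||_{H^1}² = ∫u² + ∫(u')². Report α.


α = 1

Coercivity of a(·,·) on H^1_0(-3, 2) means a(u, u) ≥ α ||u||_{H^1}² for every u ∈ H^1_0.
The interval has length L = 5, and Poincaré/coercivity depend only on L. Here a(u, u) = ∫(u')² + (2)·∫u².
Here c = 2 ≥ 1, so a(u,u) = ∫(u')² + c∫u² ≥ ∫(u')² + ∫u² = ||u||_{H^1}², i.e. α = 1 works. No larger α is possible: a(u,u) ≥ α||u||_{H^1}² means (1−α)∫(u')² ≥ (α−c)∫u², and for the modes u_n = sin(nπ(x−x₀)/L) (x₀ the left endpoint) one has ∫u_n²/∫(u_n')² = (L/(nπ))² → 0, so a(u_n,u_n)/||u_n||_{H^1}² → 1. Hence the optimal constant is α = 1.
Therefore α = 1.


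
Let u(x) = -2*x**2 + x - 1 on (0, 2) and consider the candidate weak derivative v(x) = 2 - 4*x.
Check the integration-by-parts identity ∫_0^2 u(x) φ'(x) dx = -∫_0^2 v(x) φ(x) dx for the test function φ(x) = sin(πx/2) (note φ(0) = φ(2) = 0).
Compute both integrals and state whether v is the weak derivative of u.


LHS = 12/π, RHS = 8/π. No, v is not the weak derivative of u.

u(x) = -2*x**2 + x - 1, classical derivative u'(x) = 1 - 4*x.
φ(x) = sin(πx/2), so φ'(x) = π*cos(π*x/2)/2.
Note φ(0) = φ(2) = 0, so the boundary term u·φ vanishes.
LHS = ∫_0^2 u(x) φ'(x) dx = ∫_0^2 (-π*x^2*cos(π*x/2) + π*x*cos(π*x/2)/2 - π*cos(π*x/2)/2) dx. Term by term:
  ∫_0^2 -π*cos(π*x/2)/2 dx = 0;  ∫_0^2 π*x*cos(π*x/2)/2 dx = -4/π;  ∫_0^2 -π*x^2*cos(π*x/2) dx = 16/π.
Sum: 0 − 4/π + 16/π = 12/π.
So LHS = 12/π.
∫_0^2 v(x) φ(x) dx = ∫_0^2 (-4*x*sin(π*x/2) + 2*sin(π*x/2)) dx. Term by term:
  ∫_0^2 2*sin(π*x/2) dx = 8/π;  ∫_0^2 -4*x*sin(π*x/2) dx = -16/π.
Sum: 8/π − 16/π = -8/π.
So RHS = -∫_0^2 v(x) φ(x) dx = 8/π.
LHS − RHS = 4/π ≠ 0, so the identity fails.
(For a valid weak derivative the identity must hold for EVERY test function, in particular this one. The failure shows v is NOT the weak derivative of u.)
Correct weak derivative would be u'(x) = 1 - 4*x.


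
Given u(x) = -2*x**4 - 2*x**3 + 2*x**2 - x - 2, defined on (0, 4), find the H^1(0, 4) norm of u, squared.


||u||_{H^1}^2 = 120163196/315

The H^1 norm (squared) on an interval (0, L) is
  ||u||_{H^1}^2 = ∫_0^L u(x)^2 dx + ∫_0^L u'(x)^2 dx.
Compute u'(x) = -8*x**3 - 6*x**2 + 4*x - 1.
Then u(x)^2 = 4*x**8 + 8*x**7 - 4*x**6 - 4*x**5 + 16*x**4 + 4*x**3 - 7*x**2 + 4*x + 4 and u'(x)^2 = 64*x**6 + 96*x**5 - 28*x**4 - 32*x**3 + 28*x**2 - 8*x + 1.
Integrate each monomial from 0 to 4 using ∫_0^4 c·x^n dx = c·4^(n+1)/(n+1):
  ∫_0^4 u(x)^2 dx = ∫_0^4 (4*x^8 + 8*x^7 - 4*x^6 - 4*x^5 + 16*x^4 + 4*x^3 - 7*x^2 + 4*x + 4) dx. Term by term:
    ∫_0^4 4*x^8 dx = 1048576/9;  ∫_0^4 8*x^7 dx = 65536;  ∫_0^4 -4*x^6 dx = -65536/7;
    ∫_0^4 -4*x^5 dx = -8192/3;  ∫_0^4 16*x^4 dx = 16384/5;  ∫_0^4 4*x^3 dx = 256;
    ∫_0^4 -7*x^2 dx = -448/3;  ∫_0^4 4*x dx = 32;  ∫_0^4 4 dx = 16.
  Sum: 1048576/9 + 65536 − 65536/7 − 8192/3 + 16384/5 + 256 − 448/3 + 32 + 16 = 54615632/315.
  ∫_0^4 u'(x)^2 dx = ∫_0^4 (64*x^6 + 96*x^5 - 28*x^4 - 32*x^3 + 28*x^2 - 8*x + 1) dx. Term by term:
    ∫_0^4 64*x^6 dx = 1048576/7;  ∫_0^4 96*x^5 dx = 65536;  ∫_0^4 -28*x^4 dx = -28672/5;
    ∫_0^4 -32*x^3 dx = -2048;  ∫_0^4 28*x^2 dx = 1792/3;  ∫_0^4 -8*x dx = -64;
    ∫_0^4 1 dx = 4.
  Sum: 1048576/7 + 65536 − 28672/5 − 2048 + 1792/3 − 64 + 4 = 21849188/105.
Adding: ||u||_{H^1}^2 = 54615632/315 + 21849188/105 = 120163196/315.


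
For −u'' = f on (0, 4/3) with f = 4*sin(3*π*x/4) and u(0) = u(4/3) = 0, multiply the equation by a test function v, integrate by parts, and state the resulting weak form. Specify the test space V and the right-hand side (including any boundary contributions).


V = H^1_0(0, 4/3) (so v(0) = v(4/3) = 0); weak form: ∫_0^4/3 u'v' dx = ∫_0^4/3 (4*sin(3*π*x/4)) v dx for all v ∈ V.

Multiply both sides by a test function v and integrate from 0 to 4/3:
  ∫_0^4/3 −u''(x) v(x) dx = ∫_0^4/3 f(x) v(x) dx.
Integrate the LHS by parts once:
  ∫_0^4/3 −u'' v dx = −[u'(x) v(x)]_0^4/3 + ∫_0^4/3 u'(x) v'(x) dx.
Thus ∫_0^4/3 u'(x) v'(x) dx = ∫_0^4/3 f(x) v(x) dx + [u'(x) v(x)]_0^4/3.
Choose V so that boundary terms are either known or forced to vanish.
u is Dirichlet: u(0) = u(4/3) = 0. Let V = H^1_0(0, 4/3); then v(0) = v(4/3) = 0, and [u' v]_0^4/3 = 0.
Weak formulation: find u (satisfying any essential BC) such that ∫_0^4/3 u'(x) v'(x) dx = ∫_0^4/3 f v dx for all v ∈ V.
Substituting f(x) = 4*sin(3*π*x/4), the right-hand side is ∫_0^4/3 (4*sin(3*π*x/4)) v dx.


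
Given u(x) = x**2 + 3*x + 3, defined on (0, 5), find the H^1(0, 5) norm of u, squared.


||u||_{H^1}^2 = 16915/6

The H^1 norm (squared) on an interval (0, L) is
  ||u||_{H^1}^2 = ∫_0^L u(x)^2 dx + ∫_0^L u'(x)^2 dx.
Compute u'(x) = 2*x + 3.
Then u(x)^2 = x**4 + 6*x**3 + 15*x**2 + 18*x + 9 and u'(x)^2 = 4*x**2 + 12*x + 9.
Integrate each monomial from 0 to 5 using ∫_0^5 c·x^n dx = c·5^(n+1)/(n+1):
  ∫_0^5 u(x)^2 dx = ∫_0^5 (x^4 + 6*x^3 + 15*x^2 + 18*x + 9) dx. Term by term:
    ∫_0^5 x^4 dx = 625;  ∫_0^5 6*x^3 dx = 1875/2;  ∫_0^5 15*x^2 dx = 625;
    ∫_0^5 18*x dx = 225;  ∫_0^5 9 dx = 45.
  Sum: 625 + 1875/2 + 625 + 225 + 45 = 4915/2.
  ∫_0^5 u'(x)^2 dx = ∫_0^5 (4*x^2 + 12*x + 9) dx. Term by term:
    ∫_0^5 4*x^2 dx = 500/3;  ∫_0^5 12*x dx = 150;  ∫_0^5 9 dx = 45.
  Sum: 500/3 + 150 + 45 = 1085/3.
Adding: ||u||_{H^1}^2 = 4915/2 + 1085/3 = 16915/6.


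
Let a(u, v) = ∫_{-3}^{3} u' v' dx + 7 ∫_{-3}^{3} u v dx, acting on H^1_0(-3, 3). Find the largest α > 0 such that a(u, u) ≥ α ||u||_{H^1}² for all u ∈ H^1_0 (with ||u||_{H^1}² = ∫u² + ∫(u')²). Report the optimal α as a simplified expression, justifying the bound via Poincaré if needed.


α = 1

Coercivity of a(·,·) on H^1_0(-3, 3) means a(u, u) ≥ α ||u||_{H^1}² for every u ∈ H^1_0.
The interval has length L = 6, and Poincaré/coercivity depend only on L. Here a(u, u) = ∫(u')² + (7)·∫u².
Here c = 7 ≥ 1, so a(u,u) = ∫(u')² + c∫u² ≥ ∫(u')² + ∫u² = ||u||_{H^1}², i.e. α = 1 works. No larger α is possible: a(u,u) ≥ α||u||_{H^1}² means (1−α)∫(u')² ≥ (α−c)∫u², and for the modes u_n = sin(nπ(x−x₀)/L) (x₀ the left endpoint) one has ∫u_n²/∫(u_n')² = (L/(nπ))² → 0, so a(u_n,u_n)/||u_n||_{H^1}² → 1. Hence the optimal constant is α = 1.
Therefore α = 1.


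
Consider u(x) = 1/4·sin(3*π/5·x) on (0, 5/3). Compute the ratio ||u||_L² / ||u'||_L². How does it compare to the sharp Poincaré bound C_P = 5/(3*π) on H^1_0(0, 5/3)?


||u||_L² / ||u'||_L² = 5/(3*π) = C_P.

u(x) = 1/4·sin(3*π/5·x), so u'(x) = 3*π*cos(3*π*x/5)/20.
Writing u(x) = A·sin(kπx/L) with A = 1/4 and k = 1, use ∫_0^L sin²(kπx/L) dx = L/2 and ∫_0^L cos²(kπx/L) dx = L/2.
u² = 1/16·sin²(3*π/5·x) and (u')² = 9*π^2/400·cos²(3*π/5·x), and each of sin², cos² integrates to L/2 = 5/6 over (0, 5/3).
∫_0^5/3 u² dx = 5/96, so ||u||_L² = sqrt(30)/24.
∫_0^5/3 (u')² dx = 3*π^2/160, so ||u'||_L² = sqrt(30)*π/40.
Ratio ||u||_L² / ||u'||_L² = 5/(3*π).
Sharp Poincaré constant on H^1_0(0, 5/3) is C_P = L/π = 5/(3*π), achieved by sin(3*π/5·x).
This is the k = 1 eigenfunction (up to amplitude), so the ratio equals the sharp Poincaré constant exactly.


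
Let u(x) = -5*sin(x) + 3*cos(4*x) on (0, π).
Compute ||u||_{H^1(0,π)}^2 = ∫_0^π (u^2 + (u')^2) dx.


||u||_{H^1(0,π)}^2 = 68 + 203*π/2

u'(x) = -12*sin(4*x) - 5*cos(x).
Expand u² and (u')² and integrate term by term on (0, π), using: for integers n ≥ 1, ∫_0^π sin²(nx) dx = ∫_0^π cos²(nx) dx = π/2; for n ≠ n', ∫_0^π sin(nx)sin(n'x) dx = ∫_0^π cos(nx)cos(n'x) dx = 0; and by product-to-sum, ∫_0^π sin(nx)cos(n'x) dx = ½∫_0^π [sin((n+n')x) + sin((n−n')x)] dx, which is 0 when n+n' is even and 2n/(n²−n'²) when n+n' is odd (it need not vanish on (0, π)).
  u² squared terms: (-5)²·∫sin(x)² dx = 25·π/2 = 25*π/2;  (3)²·∫cos(4x)² dx = 9·π/2 = 9*π/2.
  u² cross terms: 2·(-5)·(3)·∫sin(x)·cos(4x) dx = -30·(-2/15) = 4.
  So ∫_0^π u² dx = 25*π/2 + 9*π/2 + 4 = 4 + 17*π.
  (u')² squared terms: (-12)²·∫sin(4x)² dx = 144·π/2 = 72*π;  (-5)²·∫cos(x)² dx = 25·π/2 = 25*π/2.
  (u')² cross terms: 2·(-12)·(-5)·∫sin(4x)·cos(x) dx = 120·(8/15) = 64.
  So ∫_0^π (u')² dx = 72*π + 25*π/2 + 64 = 64 + 169*π/2.
||u||_{H^1}^2 = (4 + 17*π) + (64 + 169*π/2) = 68 + 203*π/2.


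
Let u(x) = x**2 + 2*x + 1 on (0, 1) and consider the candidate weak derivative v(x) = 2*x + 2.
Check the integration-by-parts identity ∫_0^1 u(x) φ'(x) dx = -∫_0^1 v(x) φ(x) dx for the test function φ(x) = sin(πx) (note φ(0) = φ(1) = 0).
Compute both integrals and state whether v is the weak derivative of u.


LHS = -6/π, RHS = -6/π. Yes, v = u' weakly.

u(x) = x**2 + 2*x + 1, classical derivative u'(x) = 2*x + 2.
φ(x) = sin(πx), so φ'(x) = π*cos(π*x).
Note φ(0) = φ(1) = 0, so the boundary term u·φ vanishes.
LHS = ∫_0^1 u(x) φ'(x) dx = ∫_0^1 (π*x^2*cos(π*x) + 2*π*x*cos(π*x) + π*cos(π*x)) dx. Term by term:
  ∫_0^1 π*cos(π*x) dx = 0;  ∫_0^1 π*x^2*cos(π*x) dx = -2/π;  ∫_0^1 2*π*x*cos(π*x) dx = -4/π.
Sum: 0 − 2/π − 4/π = -6/π.
So LHS = -6/π.
∫_0^1 v(x) φ(x) dx = ∫_0^1 (2*x*sin(π*x) + 2*sin(π*x)) dx. Term by term:
  ∫_0^1 2*sin(π*x) dx = 4/π;  ∫_0^1 2*x*sin(π*x) dx = 2/π.
Sum: 4/π + 2/π = 6/π.
So RHS = -∫_0^1 v(x) φ(x) dx = -6/π.
LHS = RHS, so the identity holds for this test φ.
Moreover u is smooth here and v(x) = u'(x) = 2*x + 2 pointwise, so the identity holds for every test function. Hence v is the weak derivative of u.


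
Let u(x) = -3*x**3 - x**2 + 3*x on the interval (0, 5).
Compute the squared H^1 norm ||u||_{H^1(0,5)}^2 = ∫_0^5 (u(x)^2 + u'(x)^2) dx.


||u||_{H^1}^2 = 6675715/42

The H^1 norm (squared) on an interval (0, L) is
  ||u||_{H^1}^2 = ∫_0^L u(x)^2 dx + ∫_0^L u'(x)^2 dx.
Compute u'(x) = -9*x**2 - 2*x + 3.
Then u(x)^2 = 9*x**6 + 6*x**5 - 17*x**4 - 6*x**3 + 9*x**2 and u'(x)^2 = 81*x**4 + 36*x**3 - 50*x**2 - 12*x + 9.
Integrate each monomial from 0 to 5 using ∫_0^5 c·x^n dx = c·5^(n+1)/(n+1):
  ∫_0^5 u(x)^2 dx = ∫_0^5 (9*x^6 + 6*x^5 - 17*x^4 - 6*x^3 + 9*x^2) dx. Term by term:
    ∫_0^5 9*x^6 dx = 703125/7;  ∫_0^5 6*x^5 dx = 15625;  ∫_0^5 -17*x^4 dx = -10625;
    ∫_0^5 -6*x^3 dx = -1875/2;  ∫_0^5 9*x^2 dx = 375.
  Sum: 703125/7 + 15625 − 10625 − 1875/2 + 375 = 1468375/14.
  ∫_0^5 u'(x)^2 dx = ∫_0^5 (81*x^4 + 36*x^3 - 50*x^2 - 12*x + 9) dx. Term by term:
    ∫_0^5 81*x^4 dx = 50625;  ∫_0^5 36*x^3 dx = 5625;  ∫_0^5 -50*x^2 dx = -6250/3;
    ∫_0^5 -12*x dx = -150;  ∫_0^5 9 dx = 45.
  Sum: 50625 + 5625 − 6250/3 − 150 + 45 = 162185/3.
Adding: ||u||_{H^1}^2 = 1468375/14 + 162185/3 = 6675715/42.


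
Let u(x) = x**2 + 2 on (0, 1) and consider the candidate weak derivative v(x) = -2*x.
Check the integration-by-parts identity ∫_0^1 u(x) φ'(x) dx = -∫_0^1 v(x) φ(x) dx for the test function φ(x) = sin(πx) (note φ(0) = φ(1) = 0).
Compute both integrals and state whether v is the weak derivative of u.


LHS = -2/π, RHS = 2/π. No, v is not the weak derivative of u.

u(x) = x**2 + 2, classical derivative u'(x) = 2*x.
φ(x) = sin(πx), so φ'(x) = π*cos(π*x).
Note φ(0) = φ(1) = 0, so the boundary term u·φ vanishes.
LHS = ∫_0^1 u(x) φ'(x) dx = ∫_0^1 (π*x^2*cos(π*x) + 2*π*cos(π*x)) dx. Term by term:
  ∫_0^1 2*π*cos(π*x) dx = 0;  ∫_0^1 π*x^2*cos(π*x) dx = -2/π.
Sum: 0 − 2/π = -2/π.
So LHS = -2/π.
∫_0^1 v(x) φ(x) dx = ∫_0^1 (-2*x*sin(π*x)) dx. Term by term:
  ∫_0^1 -2*x*sin(π*x) dx = -2/π.
So RHS = -∫_0^1 v(x) φ(x) dx = 2/π.
LHS − RHS = -4/π ≠ 0, so the identity fails.
(For a valid weak derivative the identity must hold for EVERY test function, in particular this one. The failure shows v is NOT the weak derivative of u.)
Correct weak derivative would be u'(x) = 2*x.


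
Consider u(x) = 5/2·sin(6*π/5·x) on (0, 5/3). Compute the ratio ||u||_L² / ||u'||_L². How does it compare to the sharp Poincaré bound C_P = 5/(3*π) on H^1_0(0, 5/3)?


||u||_L² / ||u'||_L² = 5/(6*π) < C_P = 5/(3*π).

u(x) = 5/2·sin(6*π/5·x), so u'(x) = 3*π*cos(6*π*x/5).
Writing u(x) = A·sin(kπx/L) with A = 5/2 and k = 2, use ∫_0^L sin²(kπx/L) dx = L/2 and ∫_0^L cos²(kπx/L) dx = L/2.
u² = 25/4·sin²(6*π/5·x) and (u')² = 9*π^2·cos²(6*π/5·x), and each of sin², cos² integrates to L/2 = 5/6 over (0, 5/3).
∫_0^5/3 u² dx = 125/24, so ||u||_L² = 5*sqrt(30)/12.
∫_0^5/3 (u')² dx = 15*π^2/2, so ||u'||_L² = sqrt(30)*π/2.
Ratio ||u||_L² / ||u'||_L² = 5/(6*π).
Sharp Poincaré constant on H^1_0(0, 5/3) is C_P = L/π = 5/(3*π), achieved by sin(3*π/5·x).
This is the k = 2 harmonic; the ratio L/(kπ) is strictly less than C_P = L/π, consistent with the sharp inequality ||u||_L² ≤ C_P ||u'||_L².


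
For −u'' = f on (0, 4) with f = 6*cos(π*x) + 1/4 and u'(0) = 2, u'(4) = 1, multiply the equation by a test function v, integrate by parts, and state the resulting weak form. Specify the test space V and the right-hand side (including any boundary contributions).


V = H^1(0, 4) (v unrestricted at boundary; u is determined up to an additive constant); weak form: ∫_0^4 u'v' dx = ∫_0^4 (6*cos(π*x) + 1/4) v dx + v(4) − 2·v(0) for all v ∈ V.

Multiply both sides by a test function v and integrate from 0 to 4:
  ∫_0^4 −u''(x) v(x) dx = ∫_0^4 f(x) v(x) dx.
Integrate the LHS by parts once:
  ∫_0^4 −u'' v dx = −[u'(x) v(x)]_0^4 + ∫_0^4 u'(x) v'(x) dx.
Thus ∫_0^4 u'(x) v'(x) dx = ∫_0^4 f(x) v(x) dx + [u'(x) v(x)]_0^4.
Choose V so that boundary terms are either known or forced to vanish.
u has inhomogeneous Neumann u'(0) = 2, u'(4) = 1. [u' v]_0^4 = (1)·v(4) − (2)·v(0) = v(4) − 2·v(0). Take V = H^1(0, 4); boundary term becomes part of RHS.
Weak formulation: find u (satisfying any essential BC) such that ∫_0^4 u'(x) v'(x) dx = ∫_0^4 f v dx + v(4) − 2·v(0) for all v ∈ V (Neumann data are natural BCs: they enter the RHS as boundary terms).
Substituting f(x) = 6*cos(π*x) + 1/4, the right-hand side is ∫_0^4 (6*cos(π*x) + 1/4) v dx + v(4) − 2·v(0).
Compatibility check (pure Neumann): taking v ≡ 1 ∈ V gives 0 = ∫_0^4 f dx + (1) − (2), i.e. ∫_0^4 f dx must equal u'(0) − u'(4) = 1. Indeed ∫_0^4 (6*cos(π*x) + 1/4) dx = 1, so the data are compatible. The solution is then unique only up to an additive constant (fix it e.g. by requiring ∫_0^4 u dx = 0).


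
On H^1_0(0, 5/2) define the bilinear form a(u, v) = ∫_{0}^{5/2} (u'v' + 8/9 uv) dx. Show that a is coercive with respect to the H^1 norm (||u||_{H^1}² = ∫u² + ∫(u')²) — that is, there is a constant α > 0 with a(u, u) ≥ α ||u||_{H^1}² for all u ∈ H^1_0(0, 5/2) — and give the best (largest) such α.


α = 4*(50 + 9*π^2)/(9*(25 + 4*π^2))

Coercivity of a(·,·) on H^1_0(0, 5/2) means a(u, u) ≥ α ||u||_{H^1}² for every u ∈ H^1_0.
The interval has length L = 5/2, and Poincaré/coercivity depend only on L. Here a(u, u) = ∫(u')² + (8/9)·∫u².
Here 0 < c = 8/9 < 1. The condition a(u,u) ≥ α||u||_{H^1}² reads (1−α)∫(u')² ≥ (α−c)∫u². Any admissible α is ≤ 1 (rapidly oscillating u have ∫u²/∫(u')² → 0), and α = 1 would force 0 ≥ (1−c)∫u², impossible since c < 1; so 1−α > 0. By the sharp Poincaré inequality on H^1_0 of an interval of length L, ∫(u')² ≥ (π/L)²∫u² with equality for the first sine mode sin(π(x−x₀)/L) (x₀ the left endpoint), so the inequality holds for all u iff (1−α)(π/L)² ≥ α − c, i.e. α ≤ ((π/L)² + c)/((π/L)² + 1) = (1 + c(L/π)²)/(1 + (L/π)²). With (π/L)² = 4*π^2/25 and c = 8/9, the largest admissible constant is α = ((π/L)² + c)/((π/L)² + 1).
Simplifying, α = 4*(50 + 9*π^2)/(9*(25 + 4*π^2)).


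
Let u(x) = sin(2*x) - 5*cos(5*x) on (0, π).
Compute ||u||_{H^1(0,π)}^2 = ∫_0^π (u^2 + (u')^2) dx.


||u||_{H^1(0,π)}^2 = 1040/21 + 655*π/2

u'(x) = 25*sin(5*x) + 2*cos(2*x).
Expand u² and (u')² and integrate term by term on (0, π), using: for integers n ≥ 1, ∫_0^π sin²(nx) dx = ∫_0^π cos²(nx) dx = π/2; for n ≠ n', ∫_0^π sin(nx)sin(n'x) dx = ∫_0^π cos(nx)cos(n'x) dx = 0; and by product-to-sum, ∫_0^π sin(nx)cos(n'x) dx = ½∫_0^π [sin((n+n')x) + sin((n−n')x)] dx, which is 0 when n+n' is even and 2n/(n²−n'²) when n+n' is odd (it need not vanish on (0, π)).
  u² squared terms: (-5)²·∫cos(5x)² dx = 25·π/2 = 25*π/2;  (1)²·∫sin(2x)² dx = 1·π/2 = π/2.
  u² cross terms: 2·(-5)·(1)·∫cos(5x)·sin(2x) dx = -10·(-4/21) = 40/21.
  So ∫_0^π u² dx = 25*π/2 + π/2 + 40/21 = 40/21 + 13*π.
  (u')² squared terms: (2)²·∫cos(2x)² dx = 4·π/2 = 2*π;  (25)²·∫sin(5x)² dx = 625·π/2 = 625*π/2.
  (u')² cross terms: 2·(2)·(25)·∫cos(2x)·sin(5x) dx = 100·(10/21) = 1000/21.
  So ∫_0^π (u')² dx = 2*π + 625*π/2 + 1000/21 = 1000/21 + 629*π/2.
||u||_{H^1}^2 = (40/21 + 13*π) + (1000/21 + 629*π/2) = 1040/21 + 655*π/2.


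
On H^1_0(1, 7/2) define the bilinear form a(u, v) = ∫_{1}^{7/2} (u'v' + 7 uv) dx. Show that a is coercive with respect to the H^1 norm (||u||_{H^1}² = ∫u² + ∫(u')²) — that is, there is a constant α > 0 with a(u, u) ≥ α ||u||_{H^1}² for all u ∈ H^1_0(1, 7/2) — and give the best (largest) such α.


α = 1

Coercivity of a(·,·) on H^1_0(1, 7/2) means a(u, u) ≥ α ||u||_{H^1}² for every u ∈ H^1_0.
The interval has length L = 5/2, and Poincaré/coercivity depend only on L. Here a(u, u) = ∫(u')² + (7)·∫u².
Here c = 7 ≥ 1, so a(u,u) = ∫(u')² + c∫u² ≥ ∫(u')² + ∫u² = ||u||_{H^1}², i.e. α = 1 works. No larger α is possible: a(u,u) ≥ α||u||_{H^1}² means (1−α)∫(u')² ≥ (α−c)∫u², and for the modes u_n = sin(nπ(x−x₀)/L) (x₀ the left endpoint) one has ∫u_n²/∫(u_n')² = (L/(nπ))² → 0, so a(u_n,u_n)/||u_n||_{H^1}² → 1. Hence the optimal constant is α = 1.
Therefore α = 1.


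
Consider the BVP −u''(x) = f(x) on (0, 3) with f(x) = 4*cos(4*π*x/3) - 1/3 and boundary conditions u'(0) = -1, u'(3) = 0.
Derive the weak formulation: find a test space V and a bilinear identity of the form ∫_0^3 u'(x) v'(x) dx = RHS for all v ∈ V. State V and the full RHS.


V = H^1(0, 3) (v unrestricted at boundary; u is determined up to an additive constant); weak form: ∫_0^3 u'v' dx = ∫_0^3 (4*cos(4*π*x/3) - 1/3) v dx + v(0) for all v ∈ V.

Multiply both sides by a test function v and integrate from 0 to 3:
  ∫_0^3 −u''(x) v(x) dx = ∫_0^3 f(x) v(x) dx.
Integrate the LHS by parts once:
  ∫_0^3 −u'' v dx = −[u'(x) v(x)]_0^3 + ∫_0^3 u'(x) v'(x) dx.
Thus ∫_0^3 u'(x) v'(x) dx = ∫_0^3 f(x) v(x) dx + [u'(x) v(x)]_0^3.
Choose V so that boundary terms are either known or forced to vanish.
u has inhomogeneous Neumann u'(0) = -1, u'(3) = 0. [u' v]_0^3 = (0)·v(3) − (-1)·v(0) = v(0). Take V = H^1(0, 3); boundary term becomes part of RHS.
Weak formulation: find u (satisfying any essential BC) such that ∫_0^3 u'(x) v'(x) dx = ∫_0^3 f v dx + v(0) for all v ∈ V (Neumann data are natural BCs: they enter the RHS as boundary terms).
Substituting f(x) = 4*cos(4*π*x/3) - 1/3, the right-hand side is ∫_0^3 (4*cos(4*π*x/3) - 1/3) v dx + v(0).
Compatibility check (pure Neumann): taking v ≡ 1 ∈ V gives 0 = ∫_0^3 f dx + (0) − (-1), i.e. ∫_0^3 f dx must equal u'(0) − u'(3) = -1. Indeed ∫_0^3 (4*cos(4*π*x/3) - 1/3) dx = -1, so the data are compatible. The solution is then unique only up to an additive constant (fix it e.g. by requiring ∫_0^3 u dx = 0).


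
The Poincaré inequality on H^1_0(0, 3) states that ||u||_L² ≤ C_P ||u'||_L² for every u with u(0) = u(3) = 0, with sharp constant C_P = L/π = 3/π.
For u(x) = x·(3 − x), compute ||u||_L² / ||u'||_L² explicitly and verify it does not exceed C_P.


||u||_L² / ||u'||_L² = 3*sqrt(10)/10 < C_P = 3/π.

u(x) = x·(3 − x), so u'(x) = 3 - 2*x.
u(x) = x·(3 − x) vanishes at x = 0 and x = 3, so u ∈ H^1_0(0, 3). Differentiate via the product rule and integrate the resulting polynomials term by term.
  ∫_0^3 u² dx = ∫_0^3 (x^4 - 6*x^3 + 9*x^2) dx. Term by term:
    ∫_0^3 x^4 dx = 243/5;  ∫_0^3 -6*x^3 dx = -243/2;  ∫_0^3 9*x^2 dx = 81.
  Sum: 243/5 − 243/2 + 81 = 81/10.
  ∫_0^3 (u')² dx = ∫_0^3 (4*x^2 - 12*x + 9) dx. Term by term:
    ∫_0^3 4*x^2 dx = 36;  ∫_0^3 -12*x dx = -54;  ∫_0^3 9 dx = 27.
  Sum: 36 − 54 + 27 = 9.
∫_0^3 u² dx = 81/10, so ||u||_L² = 9*sqrt(10)/10.
∫_0^3 (u')² dx = 9, so ||u'||_L² = 3.
Ratio ||u||_L² / ||u'||_L² = 3*sqrt(10)/10.
Sharp Poincaré constant on H^1_0(0, 3) is C_P = L/π = 3/π, achieved by sin(π/3·x).
A polynomial bump cannot attain the sharp Poincaré constant (only the first sine eigenfunction does), so the ratio is strictly less than C_P, consistent with ||u||_L² ≤ C_P ||u'||_L².


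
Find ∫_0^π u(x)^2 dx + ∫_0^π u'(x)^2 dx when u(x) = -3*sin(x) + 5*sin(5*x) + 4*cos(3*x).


||u||_{H^1(0,π)}^2 = 414*π

u'(x) = -12*sin(3*x) - 3*cos(x) + 25*cos(5*x).
Expand u² and (u')² and integrate term by term on (0, π), using: for integers n ≥ 1, ∫_0^π sin²(nx) dx = ∫_0^π cos²(nx) dx = π/2; for n ≠ n', ∫_0^π sin(nx)sin(n'x) dx = ∫_0^π cos(nx)cos(n'x) dx = 0; and by product-to-sum, ∫_0^π sin(nx)cos(n'x) dx = ½∫_0^π [sin((n+n')x) + sin((n−n')x)] dx, which is 0 when n+n' is even and 2n/(n²−n'²) when n+n' is odd (it need not vanish on (0, π)).
  u² squared terms: (-3)²·∫sin(x)² dx = 9·π/2 = 9*π/2;  (4)²·∫cos(3x)² dx = 16·π/2 = 8*π;  (5)²·∫sin(5x)² dx = 25·π/2 = 25*π/2.
  u² cross terms: 2·(-3)·(4)·∫sin(x)·cos(3x) dx = -24·(0) = 0;  2·(-3)·(5)·∫sin(x)·sin(5x) dx = -30·(0) = 0;  2·(4)·(5)·∫cos(3x)·sin(5x) dx = 40·(0) = 0.
  So ∫_0^π u² dx = 9*π/2 + 8*π + 25*π/2 + 0 + 0 + 0 = 25*π.
  (u')² squared terms: (-12)²·∫sin(3x)² dx = 144·π/2 = 72*π;  (-3)²·∫cos(x)² dx = 9·π/2 = 9*π/2;  (25)²·∫cos(5x)² dx = 625·π/2 = 625*π/2.
  (u')² cross terms: 2·(-12)·(-3)·∫sin(3x)·cos(x) dx = 72·(0) = 0;  2·(-12)·(25)·∫sin(3x)·cos(5x) dx = -600·(0) = 0;  2·(-3)·(25)·∫cos(x)·cos(5x) dx = -150·(0) = 0.
  So ∫_0^π (u')² dx = 72*π + 9*π/2 + 625*π/2 + 0 + 0 + 0 = 389*π.
||u||_{H^1}^2 = (25*π) + (389*π) = 414*π.
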